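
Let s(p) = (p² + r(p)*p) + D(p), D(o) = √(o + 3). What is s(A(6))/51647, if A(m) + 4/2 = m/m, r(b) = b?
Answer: 2/51647 + √2/51647 ≈ 6.6107e-5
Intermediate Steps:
D(o) = √(3 + o)
A(m) = -1 (A(m) = -2 + m/m = -2 + 1 = -1)
s(p) = √(3 + p) + 2*p² (s(p) = (p² + p*p) + √(3 + p) = (p² + p²) + √(3 + p) = 2*p² + √(3 + p) = √(3 + p) + 2*p²)
s(A(6))/51647 = (√(3 - 1) + 2*(-1)²)/51647 = (√2 + 2*1)*(1/51647) = (√2 + 2)*(1/51647) = (2 + √2)*(1/51647) = 2/51647 + √2/51647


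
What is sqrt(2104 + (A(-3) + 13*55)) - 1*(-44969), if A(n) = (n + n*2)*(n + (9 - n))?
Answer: 44969 + 37*sqrt(2) ≈ 45021.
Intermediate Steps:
A(n) = 27*n (A(n) = (n + 2*n)*9 = (3*n)*9 = 27*n)
sqrt(2104 + (A(-3) + 13*55)) - 1*(-44969) = sqrt(2104 + (27*(-3) + 13*55)) - 1*(-44969) = sqrt(2104 + (-81 + 715)) + 44969 = sqrt(2104 + 634) + 44969 = sqrt(2738) + 44969 = 37*sqrt(2) + 44969 = 44969 + 37*sqrt(2)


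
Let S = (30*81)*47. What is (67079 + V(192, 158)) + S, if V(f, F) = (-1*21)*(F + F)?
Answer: 174653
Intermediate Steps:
V(f, F) = -42*F
S = 114210 (S = 2430*47 = 114210)
(67079 + V(192, 158)) + S = (67079 - 42*158) + 114210 = (67079 - 6636) + 114210 = 60443 + 114210 = 174653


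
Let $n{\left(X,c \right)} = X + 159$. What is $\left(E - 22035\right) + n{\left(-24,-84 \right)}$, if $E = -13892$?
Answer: $-35792$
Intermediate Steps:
$n{\left(X,c \right)} = 159 + X$
$\left(E - 22035\right) + n{\left(-24,-84 \right)} = \left(-13892 - 22035\right) + \left(159 - 24\right) = -35927 + 135 = -35792$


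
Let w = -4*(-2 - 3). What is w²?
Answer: 400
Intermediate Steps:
w = 20 (w = -4*(-5) = 20)
w² = 20² = 400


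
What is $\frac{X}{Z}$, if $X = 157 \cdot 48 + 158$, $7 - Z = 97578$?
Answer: $- \frac{7694}{97571} \approx -0.078855$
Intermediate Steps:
$Z = -97571$ ($Z = 7 - 97578 = -97571$)
$X = 7694$ ($X = 7536 + 158 = 7694$)
$\frac{X}{Z} = \frac{7694}{-97571} = 7694 \left(- \frac{1}{97571}\right) = - \frac{7694}{97571}$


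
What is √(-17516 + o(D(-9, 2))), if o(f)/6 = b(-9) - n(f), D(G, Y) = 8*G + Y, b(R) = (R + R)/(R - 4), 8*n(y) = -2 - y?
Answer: I*√2967419/13 ≈ 132.51*I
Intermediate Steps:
n(y) = -¼ - y/8 (n(y) = (-2 - y)/8 = -¼ - y/8)
b(R) = 2*R/(-4 + R) (b(R) = (2*R)/(-4 + R) = 2*R/(-4 + R))
D(G, Y) = Y + 8*G
o(f) = 255/26 + 3*f/4 (o(f) = 6*(2*(-9)/(-4 - 9) - (-¼ - f/8)) = 6*(2*(-9)/(-13) + (¼ + f/8)) = 6*(2*(-9)*(-1/13) + (¼ + f/8)) = 6*(18/13 + (¼ + f/8)) = 6*(85/52 + f/8) = 255/26 + 3*f/4)
√(-17516 + o(D(-9, 2))) = √(-17516 + (255/26 + 3*(2 + 8*(-9))/4)) = √(-17516 + (255/26 + 3*(2 - 72)/4)) = √(-17516 + (255/26 + (¾)*(-70))) = √(-17516 + (255/26 - 105/2)) = √(-17516 - 555/13) = √(-228263/13) = I*√2967419/13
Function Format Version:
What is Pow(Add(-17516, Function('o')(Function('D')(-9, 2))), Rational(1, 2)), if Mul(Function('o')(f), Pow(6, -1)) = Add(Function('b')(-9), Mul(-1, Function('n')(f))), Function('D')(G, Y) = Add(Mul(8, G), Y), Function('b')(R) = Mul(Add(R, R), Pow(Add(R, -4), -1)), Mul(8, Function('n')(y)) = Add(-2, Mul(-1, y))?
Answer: Mul(Rational(1, 13), I, Pow(2967419, Rational(1, 2))) ≈ Mul(132.51, I)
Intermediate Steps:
Function('n')(y) = Add(Rational(-1, 4), Mul(Rational(-1, 8), y)) (Function('n')(y) = Mul(Rational(1, 8), Add(-2, Mul(-1, y))) = Add(Rational(-1, 4), Mul(Rational(-1, 8), y)))
Function('b')(R) = Mul(2, R, Pow(Add(-4, R), -1)) (Function('b')(R) = Mul(Mul(2, R), Pow(Add(-4, R), -1)) = Mul(2, R, Pow(Add(-4, R), -1)))
Function('D')(G, Y) = Add(Y, Mul(8, G))
Function('o')(f) = Add(Rational(255, 26), Mul(Rational(3, 4), f)) (Function('o')(f) = Mul(6, Add(Mul(2, -9, Pow(Add(-4, -9), -1)), Mul(-1, Add(Rational(-1, 4), Mul(Rational(-1, 8), f))))) = Mul(6, Add(Mul(2, -9, Pow(-13, -1)), Add(Rational(1, 4), Mul(Rational(1, 8), f)))) = Mul(6, Add(Mul(2, -9, Rational(-1, 13)), Add(Rational(1, 4), Mul(Rational(1, 8), f)))) = Mul(6, Add(Rational(18, 13), Add(Rational(1, 4), Mul(Rational(1, 8), f)))) = Mul(6, Add(Rational(85, 52), Mul(Rational(1, 8), f))) = Add(Rational(255, 26), Mul(Rational(3, 4), f)))
Pow(Add(-17516, Function('o')(Function('D')(-9, 2))), Rational(1, 2)) = Pow(Add(-17516, Add(Rational(255, 26), Mul(Rational(3, 4), Add(2, Mul(8, -9))))), Rational(1, 2)) = Pow(Add(-17516, Add(Rational(255, 26), Mul(Rational(3, 4), Add(2, -72)))), Rational(1, 2)) = Pow(Add(-17516, Add(Rational(255, 26), Mul(Rational(3, 4), -70))), Rational(1, 2)) = Pow(Add(-17516, Add(Rational(255, 26), Rational(-105, 2))), Rational(1, 2)) = Pow(Add(-17516, Rational(-555, 13)), Rational(1, 2)) = Pow(Rational(-228263, 13), Rational(1, 2)) = Mul(Rational(1, 13), I, Pow(2967419, Rational(1, 2)))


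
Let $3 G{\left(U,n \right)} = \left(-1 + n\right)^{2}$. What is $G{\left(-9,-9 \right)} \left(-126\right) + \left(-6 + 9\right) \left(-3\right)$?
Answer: $-4209$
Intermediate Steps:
$G{\left(U,n \right)} = \frac{\left(-1 + n\right)^{2}}{3}$
$G{\left(-9,-9 \right)} \left(-126\right) + \left(-6 + 9\right) \left(-3\right) = \frac{\left(-1 - 9\right)^{2}}{3} \left(-126\right) + \left(-6 + 9\right) \left(-3\right) = \frac{\left(-10\right)^{2}}{3} \left(-126\right) + 3 \left(-3\right) = \frac{1}{3} \cdot 100 \left(-126\right) - 9 = \frac{100}{3} \left(-126\right) - 9 = -4200 - 9 = -4209$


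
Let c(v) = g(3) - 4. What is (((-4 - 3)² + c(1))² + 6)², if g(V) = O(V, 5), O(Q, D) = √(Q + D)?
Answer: 4222321 + 734040*√2 ≈ 5.2604e+6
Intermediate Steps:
O(Q, D) = √(D + Q)
g(V) = √(5 + V)
c(v) = -4 + 2*√2 (c(v) = √(5 + 3) - 4 = √8 - 4 = 2*√2 - 4 = -4 + 2*√2)
(((-4 - 3)² + c(1))² + 6)² = (((-4 - 3)² + (-4 + 2*√2))² + 6)² = (((-7)² + (-4 + 2*√2))² + 6)² = ((49 + (-4 + 2*√2))² + 6)² = ((45 + 2*√2)² + 6)² = (6 + (45 + 2*√2)²)²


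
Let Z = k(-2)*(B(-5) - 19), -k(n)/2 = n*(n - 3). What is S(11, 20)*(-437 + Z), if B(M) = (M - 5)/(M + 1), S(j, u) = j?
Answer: -1177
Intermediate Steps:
k(n) = -2*n*(-3 + n) (k(n) = -2*n*(n - 3) = -2*n*(-3 + n))
B(M) = (-5 + M)/(1 + M)
Z = 330 (Z = (2*(-2)*(3 - 1*(-2)))*((-5 - 5)/(1 - 5) - 19) = (2*(-2)*(3 + 2))*(-10/(-4) - 19) = (2*(-2)*5)*(-1/4*(-10) - 19) = -20*(5/2 - 19) = -20*(-33/2) = 330)
S(11, 20)*(-437 + Z) = 11*(-437 + 330) = 11*(-107) = -1177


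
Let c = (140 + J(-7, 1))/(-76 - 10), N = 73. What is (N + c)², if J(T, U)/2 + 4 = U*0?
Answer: 9443329/1849 ≈ 5107.3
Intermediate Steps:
J(T, U) = -8 (J(T, U) = -8 + 2*(U*0) = -8 + 2*0 = -8 + 0 = -8)
c = -66/43 (c = (140 - 8)/(-76 - 10) = 132/(-86) = 132*(-1/86) = -66/43 ≈ -1.5349)
(N + c)² = (73 - 66/43)² = (3073/43)² = 9443329/1849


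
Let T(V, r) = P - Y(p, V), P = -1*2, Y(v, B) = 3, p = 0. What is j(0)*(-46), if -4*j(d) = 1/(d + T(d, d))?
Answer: -23/10 ≈ -2.3000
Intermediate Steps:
P = -2
T(V, r) = -5 (T(V, r) = -2 - 1*3 = -2 - 3 = -5)
j(d) = -1/(4*(-5 + d)) (j(d) = -1/(4*(d - 5)) = -1/(4*(-5 + d)))
j(0)*(-46) = -1/(-20 + 4*0)*(-46) = -1/(-20 + 0)*(-46) = -1/(-20)*(-46) = -1*(-1/20)*(-46) = (1/20)*(-46) = -23/10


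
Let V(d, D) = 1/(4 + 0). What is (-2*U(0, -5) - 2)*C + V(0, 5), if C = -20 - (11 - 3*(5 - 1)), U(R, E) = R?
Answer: 153/4 ≈ 38.250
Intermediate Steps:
V(d, D) = 1/4
C = -19 (C = -20 - (11 - 3*4) = -20 - (11 - 1*12) = -20 - (11 - 12) = -20 - 1*(-1) = -20 + 1 = -19)
(-2*U(0, -5) - 2)*C + V(0, 5) = (-2*0 - 2)*(-19) + 1/4 = (0 - 2)*(-19) + 1/4 = -2*(-19) + 1/4 = 38 + 1/4 = 153/4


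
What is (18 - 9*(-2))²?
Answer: 1296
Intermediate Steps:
(18 - 9*(-2))² = (18 + 18)² = 36² = 1296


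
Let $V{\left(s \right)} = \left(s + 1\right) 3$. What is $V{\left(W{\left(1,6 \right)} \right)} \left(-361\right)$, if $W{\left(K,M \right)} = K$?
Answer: $-2166$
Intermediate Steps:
$V{\left(s \right)} = 3 + 3 s$ ($V{\left(s \right)} = \left(1 + s\right) 3 = 3 + 3 s$)
$V{\left(W{\left(1,6 \right)} \right)} \left(-361\right) = \left(3 + 3 \cdot 1\right) \left(-361\right) = \left(3 + 3\right) \left(-361\right) = 6 \left(-361\right) = -2166$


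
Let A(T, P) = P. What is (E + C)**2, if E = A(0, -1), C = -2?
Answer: 9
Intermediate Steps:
E = -1
(E + C)**2 = (-1 - 2)**2 = (-3)**2 = 9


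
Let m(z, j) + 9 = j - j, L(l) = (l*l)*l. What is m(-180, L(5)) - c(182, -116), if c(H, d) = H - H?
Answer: -9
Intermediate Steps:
L(l) = l**3 (L(l) = l**2*l = l**3)
m(z, j) = -9 (m(z, j) = -9 + (j - j) = -9 + 0 = -9)
c(H, d) = 0
m(-180, L(5)) - c(182, -116) = -9 - 1*0 = -9 + 0 = -9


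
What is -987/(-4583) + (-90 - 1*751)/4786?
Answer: 869479/21934238 ≈ 0.039640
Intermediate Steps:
-987/(-4583) + (-90 - 1*751)/4786 = -987*(-1/4583) + (-90 - 751)*(1/4786) = 987/4583 - 841*1/4786 = 987/4583 - 841/4786 = 869479/21934238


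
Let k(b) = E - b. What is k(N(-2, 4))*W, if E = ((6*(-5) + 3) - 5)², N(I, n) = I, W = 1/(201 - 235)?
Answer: -513/17 ≈ -30.176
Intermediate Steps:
W = -1/34 (W = 1/(-34) = -1/34 ≈ -0.029412)
E = 1024 (E = ((-30 + 3) - 5)² = (-27 - 5)² = (-32)² = 1024)
k(b) = 1024 - b
k(N(-2, 4))*W = (1024 - 1*(-2))*(-1/34) = (1024 + 2)*(-1/34) = 1026*(-1/34) = -513/17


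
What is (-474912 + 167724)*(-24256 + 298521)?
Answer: -84250916820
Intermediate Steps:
(-474912 + 167724)*(-24256 + 298521) = -307188*274265 = -84250916820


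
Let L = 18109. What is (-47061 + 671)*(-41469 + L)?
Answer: 1083670400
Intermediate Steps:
(-47061 + 671)*(-41469 + L) = (-47061 + 671)*(-41469 + 18109) = -46390*(-23360) = 1083670400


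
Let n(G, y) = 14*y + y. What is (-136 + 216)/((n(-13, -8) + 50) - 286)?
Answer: -20/89 ≈ -0.22472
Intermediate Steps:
n(G, y) = 15*y
(-136 + 216)/((n(-13, -8) + 50) - 286) = (-136 + 216)/((15*(-8) + 50) - 286) = 80/((-120 + 50) - 286) = 80/(-70 - 286) = 80/(-356) = 80*(-1/356) = -20/89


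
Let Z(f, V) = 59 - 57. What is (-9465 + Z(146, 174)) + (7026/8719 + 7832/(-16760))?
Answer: -172847860646/18266305 ≈ -9462.7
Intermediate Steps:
Z(f, V) = 2
(-9465 + Z(146, 174)) + (7026/8719 + 7832/(-16760)) = (-9465 + 2) + (7026/8719 + 7832/(-16760)) = -9463 + (7026*(1/8719) + 7832*(-1/16760)) = -9463 + (7026/8719 - 979/2095) = -9463 + 6183569/18266305 = -172847860646/18266305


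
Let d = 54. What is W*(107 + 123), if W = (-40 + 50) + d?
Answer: 14720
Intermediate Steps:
W = 64 (W = (-40 + 50) + 54 = 10 + 54 = 64)
W*(107 + 123) = 64*(107 + 123) = 64*230 = 14720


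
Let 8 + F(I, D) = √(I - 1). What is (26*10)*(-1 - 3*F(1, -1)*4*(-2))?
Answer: -50180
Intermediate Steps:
F(I, D) = -8 + √(-1 + I) (F(I, D) = -8 + √(I - 1) = -8 + √(-1 + I))
(26*10)*(-1 - 3*F(1, -1)*4*(-2)) = (26*10)*(-1 - 3*(-8 + √(-1 + 1))*4*(-2)) = 260*(-1 - 3*(-8 + √0)*4*(-2)) = 260*(-1 - 3*(-8 + 0)*4*(-2)) = 260*(-1 - 3*(-8*4)*(-2)) = 260*(-1 - (-96)*(-2)) = 260*(-1 - 3*64) = 260*(-1 - 192) = 260*(-193) = -50180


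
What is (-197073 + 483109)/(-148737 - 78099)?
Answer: -71509/56709 ≈ -1.2610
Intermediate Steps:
(-197073 + 483109)/(-148737 - 78099) = 286036/(-226836) = 286036*(-1/226836) = -71509/56709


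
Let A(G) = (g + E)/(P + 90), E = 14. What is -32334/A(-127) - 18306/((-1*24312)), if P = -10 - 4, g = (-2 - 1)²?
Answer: -9957249795/93196 ≈ -1.0684e+5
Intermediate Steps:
g = 9 (g = (-3)² = 9)
P = -14
A(G) = 23/76 (A(G) = (9 + 14)/(-14 + 90) = 23/76)
-32334/A(-127) - 18306/((-1*24312)) = -32334/23/76 - 18306/((-1*24312)) = -32334*76/23 - 18306/(-24312) = -2457384/23 - 18306*(-1/24312) = -2457384/23 + 3051/4052 = -9957249795/93196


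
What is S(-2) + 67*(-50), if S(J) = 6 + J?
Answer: -3346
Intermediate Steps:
S(-2) + 67*(-50) = (6 - 2) + 67*(-50) = 4 - 3350 = -3346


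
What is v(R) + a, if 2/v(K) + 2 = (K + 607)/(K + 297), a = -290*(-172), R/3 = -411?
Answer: 31074304/623 ≈ 49879.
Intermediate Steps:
R = -1233 (R = 3*(-411) = -1233)
a = 49880
v(K) = 2/(-2 + (607 + K)/(297 + K)) (v(K) = 2/(-2 + (K + 607)/(K + 297)) = 2/(-2 + (607 + K)/(297 + K)))
v(R) + a = 2*(-297 - 1*(-1233))/(-13 - 1233) + 49880 = 2*(-297 + 1233)/(-1246) + 49880 = 2*(-1/1246)*936 + 49880 = -936/623 + 49880 = 31074304/623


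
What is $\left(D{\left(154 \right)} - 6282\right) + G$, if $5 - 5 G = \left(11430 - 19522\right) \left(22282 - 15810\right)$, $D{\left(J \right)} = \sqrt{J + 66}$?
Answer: $\frac{52340019}{5} + 2 \sqrt{55} \approx 1.0468 \cdot 10^{7}$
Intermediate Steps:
$D{\left(J \right)} = \sqrt{66 + J}$
$G = \frac{52371429}{5}$ ($G = 1 - \frac{\left(11430 - 19522\right) \left(22282 - 15810\right)}{5} = 1 - \frac{\left(-8092\right) 6472}{5} = 1 - - \frac{52371424}{5} = 1 + \frac{52371424}{5} = \frac{52371429}{5} \approx 1.0474 \cdot 10^{7}$)
$\left(D{\left(154 \right)} - 6282\right) + G = \left(\sqrt{66 + 154} - 6282\right) + \frac{52371429}{5} = \left(\sqrt{220} - 6282\right) + \frac{52371429}{5} = \left(2 \sqrt{55} - 6282\right) + \frac{52371429}{5} = \left(-6282 + 2 \sqrt{55}\right) + \frac{52371429}{5} = \frac{52340019}{5} + 2 \sqrt{55}$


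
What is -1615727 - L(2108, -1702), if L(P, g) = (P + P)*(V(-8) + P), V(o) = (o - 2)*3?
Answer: -10376575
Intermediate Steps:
V(o) = -6 + 3*o (V(o) = (-2 + o)*3 = -6 + 3*o)
L(P, g) = 2*P*(-30 + P) (L(P, g) = (P + P)*((-6 + 3*(-8)) + P) = (2*P)*((-6 - 24) + P) = (2*P)*(-30 + P) = 2*P*(-30 + P))
-1615727 - L(2108, -1702) = -1615727 - 2*2108*(-30 + 2108) = -1615727 - 2*2108*2078 = -1615727 - 1*8760848 = -1615727 - 8760848 = -10376575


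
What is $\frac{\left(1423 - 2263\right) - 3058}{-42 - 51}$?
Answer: $\frac{3898}{93} \approx 41.914$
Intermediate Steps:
$\frac{\left(1423 - 2263\right) - 3058}{-42 - 51} = \frac{\left(1423 - 2263\right) - 3058}{-42 + \left(\left(-506 - \left(270 - 125\right)\right) + 600\right)} = \frac{-840 - 3058}{-42 + \left(\left(-506 - 145\right) + 600\right)} = - \frac{3898}{-42 + \left(\left(-506 - 145\right) + 600\right)} = - \frac{3898}{-42 + \left(-651 + 600\right)} = - \frac{3898}{-42 - 51} = - \frac{3898}{-93} = \left(-3898\right) \left(- \frac{1}{93}\right) = \frac{3898}{93}$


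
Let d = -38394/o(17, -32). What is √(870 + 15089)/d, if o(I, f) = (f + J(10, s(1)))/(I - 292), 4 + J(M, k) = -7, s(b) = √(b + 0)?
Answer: -43*√15959/10558350 ≈ -0.00051449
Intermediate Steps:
s(b) = √b
J(M, k) = -11 (J(M, k) = -4 - 7 = -11)
o(I, f) = (-11 + f)/(-292 + I) (o(I, f) = (f - 11)/(I - 292) = (-11 + f)/(-292 + I))
d = -10558350/43 (d = -38394*(-292 + 17)/(-11 - 32) = -38394/(-43/(-275)) = -38394/((-1/275*(-43))) = -38394/43/275 = -38394*275/43 = -10558350/43 ≈ -2.4554e+5)
√(870 + 15089)/d = √(870 + 15089)/(-10558350/43) = √15959*(-43/10558350) = -43*√15959/10558350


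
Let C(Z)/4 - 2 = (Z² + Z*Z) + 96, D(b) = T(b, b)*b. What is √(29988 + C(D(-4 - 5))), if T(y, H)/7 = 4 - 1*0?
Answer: 14*√2747 ≈ 733.77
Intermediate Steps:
T(y, H) = 28 (T(y, H) = 7*(4 - 1*0) = 7*(4 + 0) = 7*4 = 28)
D(b) = 28*b
C(Z) = 392 + 8*Z² (C(Z) = 8 + 4*((Z² + Z*Z) + 96) = 8 + 4*((Z² + Z²) + 96) = 8 + 4*(2*Z² + 96) = 8 + 4*(96 + 2*Z²) = 8 + (384 + 8*Z²) = 392 + 8*Z²)
√(29988 + C(D(-4 - 5))) = √(29988 + (392 + 8*(28*(-4 - 5))²)) = √(29988 + (392 + 8*(28*(-9))²)) = √(29988 + (392 + 8*(-252)²)) = √(29988 + (392 + 8*63504)) = √(29988 + (392 + 508032)) = √(29988 + 508424) = √538412 = 14*√2747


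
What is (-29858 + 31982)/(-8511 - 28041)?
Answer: -177/3046 ≈ -0.058109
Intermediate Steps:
(-29858 + 31982)/(-8511 - 28041) = 2124/(-36552) = 2124*(-1/36552) = -177/3046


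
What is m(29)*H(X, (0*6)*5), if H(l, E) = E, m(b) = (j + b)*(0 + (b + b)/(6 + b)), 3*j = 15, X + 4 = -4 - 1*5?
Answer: 0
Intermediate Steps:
X = -13 (X = -4 + (-4 - 1*5) = -4 + (-4 - 5) = -4 - 9 = -13)
j = 5 (j = (1/3)*15 = 5)
m(b) = 2*b*(5 + b)/(6 + b) (m(b) = (5 + b)*(0 + (b + b)/(6 + b)) = (5 + b)*(0 + (2*b)/(6 + b)) = (5 + b)*(0 + 2*b/(6 + b)) = (5 + b)*(2*b/(6 + b)) = 2*b*(5 + b)/(6 + b))
m(29)*H(X, (0*6)*5) = (2*29*(5 + 29)/(6 + 29))*((0*6)*5) = (2*29*34/35)*(0*5) = (2*29*(1/35)*34)*0 = (1972/35)*0 = 0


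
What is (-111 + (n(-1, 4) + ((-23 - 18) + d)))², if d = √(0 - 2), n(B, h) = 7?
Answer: (145 - I*√2)² ≈ 21023.0 - 410.1*I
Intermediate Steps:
d = I*√2 (d = √(-2) = I*√2 ≈ 1.4142*I)
(-111 + (n(-1, 4) + ((-23 - 18) + d)))² = (-111 + (7 + ((-23 - 18) + I*√2)))² = (-111 + (7 + (-41 + I*√2)))² = (-111 + (-34 + I*√2))² = (-145 + I*√2)²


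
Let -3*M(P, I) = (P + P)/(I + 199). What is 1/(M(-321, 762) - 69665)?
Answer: -961/66947851 ≈ -1.4354e-5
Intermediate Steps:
M(P, I) = -2*P/(3*(199 + I)) (M(P, I) = -(P + P)/(3*(I + 199)) = -2*P/(3*(199 + I)))
1/(M(-321, 762) - 69665) = 1/(-2*(-321)/(597 + 3*762) - 69665) = 1/(-2*(-321)/(597 + 2286) - 69665) = 1/(-2*(-321)/2883 - 69665) = 1/(-2*(-321)*1/2883 - 69665) = 1/(214/961 - 69665) = 1/(-66947851/961) = -961/66947851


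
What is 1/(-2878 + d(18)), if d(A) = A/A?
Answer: -1/2877 ≈ -0.00034758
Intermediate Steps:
d(A) = 1
1/(-2878 + d(18)) = 1/(-2878 + 1) = 1/(-2877) = -1/2877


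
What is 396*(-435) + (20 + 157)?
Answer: -172083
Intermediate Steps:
396*(-435) + (20 + 157) = -172260 + 177 = -172083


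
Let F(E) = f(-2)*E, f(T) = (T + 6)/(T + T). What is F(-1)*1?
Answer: 1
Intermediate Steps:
f(T) = (6 + T)/(2*T) (f(T) = (6 + T)/((2*T)) = (6 + T)*(1/(2*T)) = (6 + T)/(2*T))
F(E) = -E (F(E) = ((1/2)*(6 - 2)/(-2))*E = ((1/2)*(-1/2)*4)*E = -E)
F(-1)*1 = -1*(-1)*1 = 1*1 = 1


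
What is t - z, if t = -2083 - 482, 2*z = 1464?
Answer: -3297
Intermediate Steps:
z = 732 (z = (1/2)*1464 = 732)
t = -2565
t - z = -2565 - 1*732 = -2565 - 732 = -3297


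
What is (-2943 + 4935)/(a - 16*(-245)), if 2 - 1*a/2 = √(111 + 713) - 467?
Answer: 2419284/5899217 + 1992*√206/5899217 ≈ 0.41495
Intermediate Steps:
a = 938 - 4*√206 (a = 4 - 2*(√(111 + 713) - 467) = 4 - 2*(√824 - 467) = 4 - 2*(2*√206 - 467) = 4 - 2*(-467 + 2*√206) = 4 + (934 - 4*√206) = 938 - 4*√206 ≈ 880.59)
(-2943 + 4935)/(a - 16*(-245)) = (-2943 + 4935)/((938 - 4*√206) - 16*(-245)) = 1992/((938 - 4*√206) + 3920) = 1992/(4858 - 4*√206)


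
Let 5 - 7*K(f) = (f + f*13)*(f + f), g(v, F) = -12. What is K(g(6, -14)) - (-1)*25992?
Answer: 177917/7 ≈ 25417.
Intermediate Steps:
K(f) = 5/7 - 4*f² (K(f) = 5/7 - (f + f*13)*(f + f)/7 = 5/7 - (f + 13*f)*2*f/7 = 5/7 - 14*f*2*f/7 = 5/7 - 4*f²)
K(g(6, -14)) - (-1)*25992 = (5/7 - 4*(-12)²) - (-1)*25992 = (5/7 - 4*144) - 1*(-25992) = (5/7 - 576) + 25992 = -4027/7 + 25992 = 177917/7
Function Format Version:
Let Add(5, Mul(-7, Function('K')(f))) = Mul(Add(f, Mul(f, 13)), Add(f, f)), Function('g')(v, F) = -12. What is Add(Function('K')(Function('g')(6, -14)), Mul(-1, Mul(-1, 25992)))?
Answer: Rational(177917, 7) ≈ 25417.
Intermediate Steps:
Function('K')(f) = Add(Rational(5, 7), Mul(-4, Pow(f, 2))) (Function('K')(f) = Add(Rational(5, 7), Mul(Rational(-1, 7), Mul(Add(f, Mul(f, 13)), Add(f, f)))) = Add(Rational(5, 7), Mul(Rational(-1, 7), Mul(Add(f, Mul(13, f)), Mul(2, f)))) = Add(Rational(5, 7), Mul(Rational(-1, 7), Mul(Mul(14, f), Mul(2, f)))) = Add(Rational(5, 7), Mul(Rational(-1, 7), Mul(28, Pow(f, 2)))) = Add(Rational(5, 7), Mul(-4, Pow(f, 2))))
Add(Function('K')(Function('g')(6, -14)), Mul(-1, Mul(-1, 25992))) = Add(Add(Rational(5, 7), Mul(-4, Pow(-12, 2))), Mul(-1, Mul(-1, 25992))) = Add(Add(Rational(5, 7), Mul(-4, 144)), Mul(-1, -25992)) = Add(Add(Rational(5, 7), -576), 25992) = Add(Rational(-4027, 7), 25992) = Rational(177917, 7)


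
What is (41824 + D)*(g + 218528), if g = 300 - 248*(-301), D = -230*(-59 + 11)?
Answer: 15514315264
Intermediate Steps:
D = 11040 (D = -230*(-48) = 11040)
g = 74948 (g = 300 + 74648 = 74948)
(41824 + D)*(g + 218528) = (41824 + 11040)*(74948 + 218528) = 52864*293476 = 15514315264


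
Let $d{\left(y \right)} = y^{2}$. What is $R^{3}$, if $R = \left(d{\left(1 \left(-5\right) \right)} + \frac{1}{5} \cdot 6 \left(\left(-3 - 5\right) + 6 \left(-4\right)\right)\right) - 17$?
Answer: $- \frac{3511808}{125} \approx -28094.0$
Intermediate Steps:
$R = - \frac{152}{5}$ ($R = \left(\left(1 \left(-5\right)\right)^{2} + \frac{1}{5} \cdot 6 \left(\left(-3 - 5\right) + 6 \left(-4\right)\right)\right) - 17 = \left(\left(-5\right)^{2} + \frac{1}{5} \cdot 6 \left(-8 - 24\right)\right) - 17 = \left(25 + \frac{6}{5} \left(-32\right)\right) - 17 = \left(25 - \frac{192}{5}\right) - 17 = - \frac{67}{5} - 17 = - \frac{152}{5} \approx -30.4$)
$R^{3} = \left(- \frac{152}{5}\right)^{3} = - \frac{3511808}{125}$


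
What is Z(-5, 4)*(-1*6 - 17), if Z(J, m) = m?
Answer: -92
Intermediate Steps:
Z(-5, 4)*(-1*6 - 17) = 4*(-1*6 - 17) = 4*(-6 - 17) = 4*(-23) = -92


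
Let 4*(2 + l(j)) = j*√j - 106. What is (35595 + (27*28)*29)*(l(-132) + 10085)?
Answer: 1156879647/2 - 3796254*I*√33 ≈ 5.7844e+8 - 2.1808e+7*I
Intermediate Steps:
l(j) = -57/2 + j^(3/2)/4 (l(j) = -2 + (j*√j - 106)/4 = -2 + (j^(3/2) - 106)/4 = -2 + (-106 + j^(3/2))/4 = -2 + (-53/2 + j^(3/2)/4) = -57/2 + j^(3/2)/4)
(35595 + (27*28)*29)*(l(-132) + 10085) = (35595 + (27*28)*29)*((-57/2 + (-132)^(3/2)/4) + 10085) = (35595 + 756*29)*((-57/2 + (-264*I*√33)/4) + 10085) = (35595 + 21924)*((-57/2 - 66*I*√33) + 10085) = 57519*(20113/2 - 66*I*√33) = 1156879647/2 - 3796254*I*√33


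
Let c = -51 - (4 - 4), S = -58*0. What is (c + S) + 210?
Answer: 159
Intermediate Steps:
S = 0
c = -51 (c = -51 - 0 = -51 - 1*0 = -51 + 0 = -51)
(c + S) + 210 = (-51 + 0) + 210 = -51 + 210 = 159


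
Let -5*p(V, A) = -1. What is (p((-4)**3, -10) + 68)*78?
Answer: 26598/5 ≈ 5319.6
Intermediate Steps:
p(V, A) = 1/5 (p(V, A) = -1/5*(-1) = 1/5)
(p((-4)**3, -10) + 68)*78 = (1/5 + 68)*78 = (341/5)*78 = 26598/5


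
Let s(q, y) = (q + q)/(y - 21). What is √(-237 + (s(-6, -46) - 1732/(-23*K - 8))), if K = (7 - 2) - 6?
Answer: I*√355819245/1005 ≈ 18.769*I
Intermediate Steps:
s(q, y) = 2*q/(-21 + y) (s(q, y) = (2*q)/(-21 + y) = 2*q/(-21 + y))
K = -1 (K = 5 - 6 = -1)
√(-237 + (s(-6, -46) - 1732/(-23*K - 8))) = √(-237 + (2*(-6)/(-21 - 46) - 1732/(-23*(-1) - 8))) = √(-237 + (2*(-6)/(-67) - 1732/(23 - 8))) = √(-237 + (2*(-6)*(-1/67) - 1732/15)) = √(-237 + (12/67 - 1732/15)) = √(-237 - 115864/1005) = √(-354049/1005) = I*√355819245/1005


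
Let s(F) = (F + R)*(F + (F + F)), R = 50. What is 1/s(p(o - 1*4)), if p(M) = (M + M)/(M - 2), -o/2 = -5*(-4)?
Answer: 529/157608 ≈ 0.0033564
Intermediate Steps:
o = -40 (o = -(-10)*(-4) = -2*20 = -40)
p(M) = 2*M/(-2 + M) (p(M) = (2*M)/(-2 + M) = 2*M/(-2 + M))
s(F) = 3*F*(50 + F) (s(F) = (F + 50)*(F + (F + F)) = (50 + F)*(F + 2*F) = (50 + F)*(3*F) = 3*F*(50 + F))
1/s(p(o - 1*4)) = 1/(3*(2*(-40 - 1*4)/(-2 + (-40 - 1*4)))*(50 + 2*(-40 - 1*4)/(-2 + (-40 - 1*4)))) = 1/(3*(2*(-40 - 4)/(-2 + (-40 - 4)))*(50 + 2*(-40 - 4)/(-2 + (-40 - 4)))) = 1/(3*(2*(-44)/(-2 - 44))*(50 + 2*(-44)/(-2 - 44))) = 1/(3*(2*(-44)/(-46))*(50 + 2*(-44)/(-46))) = 1/(3*(2*(-44)*(-1/46))*(50 + 2*(-44)*(-1/46))) = 1/(3*(44/23)*(50 + 44/23)) = 1/(3*(44/23)*(1194/23)) = 1/(157608/529) = 529/157608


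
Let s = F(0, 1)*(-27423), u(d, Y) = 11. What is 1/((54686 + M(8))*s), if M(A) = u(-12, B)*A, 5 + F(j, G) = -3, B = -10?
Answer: 1/12016539216 ≈ 8.3219e-11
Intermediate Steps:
F(j, G) = -8 (F(j, G) = -5 - 3 = -8)
s = 219384 (s = -8*(-27423) = 219384)
M(A) = 11*A
1/((54686 + M(8))*s) = 1/((54686 + 11*8)*219384) = (1/219384)/(54686 + 88) = (1/219384)/54774 = (1/54774)*(1/219384) = 1/12016539216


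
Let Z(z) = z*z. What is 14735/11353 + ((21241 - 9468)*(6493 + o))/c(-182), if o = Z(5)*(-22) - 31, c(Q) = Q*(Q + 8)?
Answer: 197664465377/89881701 ≈ 2199.2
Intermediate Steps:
c(Q) = Q*(8 + Q)
Z(z) = z**2
o = -581 (o = 5**2*(-22) - 31 = 25*(-22) - 31 = -550 - 31 = -581)
14735/11353 + ((21241 - 9468)*(6493 + o))/c(-182) = 14735/11353 + ((21241 - 9468)*(6493 - 581))/((-182*(8 - 182))) = 14735*(1/11353) + (11773*5912)/((-182*(-174))) = 14735/11353 + 69601976/31668 = 14735/11353 + 69601976*(1/31668) = 14735/11353 + 17400494/7917 = 197664465377/89881701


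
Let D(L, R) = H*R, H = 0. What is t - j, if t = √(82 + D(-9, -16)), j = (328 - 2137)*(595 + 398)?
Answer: 1796337 + √82 ≈ 1.7963e+6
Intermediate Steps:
D(L, R) = 0 (D(L, R) = 0*R = 0)
j = -1796337 (j = -1809*993 = -1796337)
t = √82 (t = √(82 + 0) = √82 ≈ 9.0554)
t - j = √82 - 1*(-1796337) = √82 + 1796337 = 1796337 + √82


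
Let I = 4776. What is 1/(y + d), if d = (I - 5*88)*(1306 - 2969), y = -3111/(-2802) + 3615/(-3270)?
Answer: -50903/367049723261 ≈ -1.3868e-7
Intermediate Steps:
y = 243/50903 (y = -3111*(-1/2802) + 3615*(-1/3270) = 1037/934 - 241/218 = 243/50903 ≈ 0.0047738)
d = -7210768 (d = (4776 - 5*88)*(1306 - 2969) = (4776 - 440)*(-1663) = 4336*(-1663) = -7210768)
1/(y + d) = 1/(243/50903 - 7210768) = 1/(-367049723261/50903) = -50903/367049723261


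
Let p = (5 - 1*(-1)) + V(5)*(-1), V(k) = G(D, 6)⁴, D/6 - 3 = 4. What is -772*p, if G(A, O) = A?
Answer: 2402224680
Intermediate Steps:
D = 42 (D = 18 + 6*4 = 18 + 24 = 42)
V(k) = 3111696 (V(k) = 42⁴ = 3111696)
p = -3111690 (p = (5 - 1*(-1)) + 3111696*(-1) = (5 + 1) - 3111696 = 6 - 3111696 = -3111690)
-772*p = -772*(-3111690) = 2402224680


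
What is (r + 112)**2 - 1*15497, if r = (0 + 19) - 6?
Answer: 128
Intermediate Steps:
r = 13 (r = 19 - 6 = 13)
(r + 112)**2 - 1*15497 = (13 + 112)**2 - 1*15497 = 125**2 - 15497 = 15625 - 15497 = 128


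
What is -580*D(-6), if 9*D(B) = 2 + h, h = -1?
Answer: -580/9 ≈ -64.444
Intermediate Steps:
D(B) = ⅑ (D(B) = (2 - 1)/9 = (⅑)*1 = ⅑)
-580*D(-6) = -580*⅑ = -580/9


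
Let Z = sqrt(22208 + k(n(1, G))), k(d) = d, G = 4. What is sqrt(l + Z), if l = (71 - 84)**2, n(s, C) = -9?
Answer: sqrt(169 + sqrt(22199)) ≈ 17.832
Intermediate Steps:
l = 169 (l = (-13)**2 = 169)
Z = sqrt(22199) (Z = sqrt(22208 - 9) = sqrt(22199) ≈ 148.99)
sqrt(l + Z) = sqrt(169 + sqrt(22199))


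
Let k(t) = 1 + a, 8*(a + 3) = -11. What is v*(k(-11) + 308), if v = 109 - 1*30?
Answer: 192523/8 ≈ 24065.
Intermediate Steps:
a = -35/8 (a = -3 + (⅛)*(-11) = -3 - 11/8 = -35/8 ≈ -4.3750)
v = 79 (v = 109 - 30 = 79)
k(t) = -27/8 (k(t) = 1 - 35/8 = -27/8)
v*(k(-11) + 308) = 79*(-27/8 + 308) = 79*(2437/8) = 192523/8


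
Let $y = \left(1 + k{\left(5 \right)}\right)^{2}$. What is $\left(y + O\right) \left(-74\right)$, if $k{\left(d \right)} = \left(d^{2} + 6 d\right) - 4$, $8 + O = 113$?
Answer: $-207866$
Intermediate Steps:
$O = 105$ ($O = -8 + 113 = 105$)
$k{\left(d \right)} = -4 + d^{2} + 6 d$
$y = 2704$ ($y = \left(1 + \left(-4 + 5^{2} + 6 \cdot 5\right)\right)^{2} = \left(1 + \left(-4 + 25 + 30\right)\right)^{2} = \left(1 + 51\right)^{2} = 52^{2} = 2704$)
$\left(y + O\right) \left(-74\right) = \left(2704 + 105\right) \left(-74\right) = 2809 \left(-74\right) = -207866$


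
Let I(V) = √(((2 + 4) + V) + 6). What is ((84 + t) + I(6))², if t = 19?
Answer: 10627 + 618*√2 ≈ 11501.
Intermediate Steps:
I(V) = √(12 + V) (I(V) = √((6 + V) + 6) = √(12 + V))
((84 + t) + I(6))² = ((84 + 19) + √(12 + 6))² = (103 + √18)² = (103 + 3*√2)²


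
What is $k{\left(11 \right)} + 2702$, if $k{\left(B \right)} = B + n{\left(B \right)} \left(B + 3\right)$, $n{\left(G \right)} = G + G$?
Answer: $3021$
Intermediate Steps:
$n{\left(G \right)} = 2 G$
$k{\left(B \right)} = B + 2 B \left(3 + B\right)$ ($k{\left(B \right)} = B + 2 B \left(B + 3\right) = B + 2 B \left(3 + B\right)$)
$k{\left(11 \right)} + 2702 = 11 \left(7 + 2 \cdot 11\right) + 2702 = 11 \left(7 + 22\right) + 2702 = 11 \cdot 29 + 2702 = 319 + 2702 = 3021$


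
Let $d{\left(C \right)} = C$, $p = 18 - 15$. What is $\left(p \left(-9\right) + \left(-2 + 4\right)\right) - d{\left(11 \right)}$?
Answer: $-36$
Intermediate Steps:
$p = 3$
$\left(p \left(-9\right) + \left(-2 + 4\right)\right) - d{\left(11 \right)} = \left(3 \left(-9\right) + \left(-2 + 4\right)\right) - 11 = \left(-27 + 2\right) - 11 = -25 - 11 = -36$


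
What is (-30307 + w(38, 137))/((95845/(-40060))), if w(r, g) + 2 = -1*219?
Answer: 244590336/19169 ≈ 12760.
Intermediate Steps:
w(r, g) = -221 (w(r, g) = -2 - 1*219 = -2 - 219 = -221)
(-30307 + w(38, 137))/((95845/(-40060))) = (-30307 - 221)/((95845/(-40060))) = -30528/(95845*(-1/40060)) = -30528/(-19169/8012) = -30528*(-8012/19169) = 244590336/19169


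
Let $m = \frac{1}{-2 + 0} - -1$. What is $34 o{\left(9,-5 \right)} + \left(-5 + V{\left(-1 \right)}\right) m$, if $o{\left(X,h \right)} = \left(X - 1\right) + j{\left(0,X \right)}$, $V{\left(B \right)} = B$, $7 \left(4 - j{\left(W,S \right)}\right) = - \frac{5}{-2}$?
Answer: $\frac{2750}{7} \approx 392.86$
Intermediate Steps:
$j{\left(W,S \right)} = \frac{51}{14}$ ($j{\left(W,S \right)} = 4 - \frac{\left(-5\right) \frac{1}{-2}}{7} = 4 - \frac{\left(-5\right) \left(- \frac{1}{2}\right)}{7} = 4 - \frac{5}{14} = \frac{51}{14}$)
$o{\left(X,h \right)} = \frac{37}{14} + X$ ($o{\left(X,h \right)} = \left(X - 1\right) + \frac{51}{14} = \left(-1 + X\right) + \frac{51}{14} = \frac{37}{14} + X$)
$m = \frac{1}{2}$ ($m = \frac{1}{-2} + 1 = - \frac{1}{2} + 1 = \frac{1}{2} \approx 0.5$)
$34 o{\left(9,-5 \right)} + \left(-5 + V{\left(-1 \right)}\right) m = 34 \left(\frac{37}{14} + 9\right) + \left(-5 - 1\right) \frac{1}{2} = 34 \cdot \frac{163}{14} - 3 = \frac{2771}{7} - 3 = \frac{2750}{7}$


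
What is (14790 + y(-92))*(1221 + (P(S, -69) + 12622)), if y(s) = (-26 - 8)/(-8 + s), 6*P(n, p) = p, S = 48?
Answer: 20457258771/100 ≈ 2.0457e+8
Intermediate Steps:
P(n, p) = p/6
y(s) = -34/(-8 + s)
(14790 + y(-92))*(1221 + (P(S, -69) + 12622)) = (14790 - 34/(-8 - 92))*(1221 + ((⅙)*(-69) + 12622)) = (14790 - 34/(-100))*(1221 + (-23/2 + 12622)) = (14790 - 34*(-1/100))*(1221 + 25221/2) = (14790 + 17/50)*(27663/2) = (739517/50)*(27663/2) = 20457258771/100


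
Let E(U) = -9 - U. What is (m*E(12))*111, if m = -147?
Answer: 342657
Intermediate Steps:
(m*E(12))*111 = -147*(-9 - 1*12)*111 = -147*(-9 - 12)*111 = -147*(-21)*111 = 3087*111 = 342657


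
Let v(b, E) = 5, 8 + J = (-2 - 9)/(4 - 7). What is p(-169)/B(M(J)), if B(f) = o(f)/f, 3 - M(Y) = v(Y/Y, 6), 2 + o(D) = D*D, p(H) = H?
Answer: 169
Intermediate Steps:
J = -13/3 (J = -8 + (-2 - 9)/(4 - 7) = -8 - 11/(-3) = -8 - 11*(-⅓) = -8 + 11/3 = -13/3 ≈ -4.3333)
o(D) = -2 + D² (o(D) = -2 + D*D = -2 + D²)
M(Y) = -2 (M(Y) = 3 - 1*5 = 3 - 5 = -2)
B(f) = (-2 + f²)/f
p(-169)/B(M(J)) = -169/(-2 - 2/(-2)) = -169/(-2 - 2*(-½)) = -169/(-2 + 1) = -169/(-1) = -169*(-1) = 169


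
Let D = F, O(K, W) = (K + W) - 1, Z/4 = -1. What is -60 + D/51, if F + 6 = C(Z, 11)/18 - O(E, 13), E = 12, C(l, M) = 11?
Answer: -55609/918 ≈ -60.576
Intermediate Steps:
Z = -4 (Z = 4*(-1) = -4)
O(K, W) = -1 + K + W
F = -529/18 (F = -6 + (11/18 - (-1 + 12 + 13)) = -6 + (11*(1/18) - 1*24) = -6 + (11/18 - 24) = -6 - 421/18 = -529/18 ≈ -29.389)
D = -529/18 ≈ -29.389
-60 + D/51 = -60 - 529/18/51 = -60 + (1/51)*(-529/18) = -60 - 529/918 = -55609/918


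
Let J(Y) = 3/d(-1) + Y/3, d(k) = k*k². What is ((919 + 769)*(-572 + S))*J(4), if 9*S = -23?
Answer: 43643240/27 ≈ 1.6164e+6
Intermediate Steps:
S = -23/9 (S = (⅑)*(-23) = -23/9 ≈ -2.5556)
d(k) = k³
J(Y) = -3 + Y/3 (J(Y) = 3/((-1)³) + Y/3 = 3/(-1) + Y*(⅓) = 3*(-1) + Y/3 = -3 + Y/3)
((919 + 769)*(-572 + S))*J(4) = ((919 + 769)*(-572 - 23/9))*(-3 + (⅓)*4) = (1688*(-5171/9))*(-3 + 4/3) = -8728648/9*(-5/3) = 43643240/27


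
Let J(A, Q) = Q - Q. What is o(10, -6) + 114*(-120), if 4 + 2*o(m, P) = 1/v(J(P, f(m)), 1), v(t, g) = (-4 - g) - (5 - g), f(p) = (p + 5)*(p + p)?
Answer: -246277/18 ≈ -13682.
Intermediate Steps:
f(p) = 2*p*(5 + p) (f(p) = (5 + p)*(2*p) = 2*p*(5 + p))
J(A, Q) = 0
v(t, g) = -9 (v(t, g) = (-4 - g) + (-5 + g) = -9)
o(m, P) = -37/18 (o(m, P) = -2 + (1/2)/(-9) = -2 + (1/2)*(-1/9) = -2 - 1/18 = -37/18)
o(10, -6) + 114*(-120) = -37/18 + 114*(-120) = -37/18 - 13680 = -246277/18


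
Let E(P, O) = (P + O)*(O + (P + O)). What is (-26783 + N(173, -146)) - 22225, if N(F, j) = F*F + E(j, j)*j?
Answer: -18691895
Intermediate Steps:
E(P, O) = (O + P)*(P + 2*O) (E(P, O) = (O + P)*(O + (O + P)) = (O + P)*(P + 2*O))
N(F, j) = F**2 + 6*j**3 (N(F, j) = F*F + (j**2 + 2*j**2 + 3*j*j)*j = F**2 + (j**2 + 2*j**2 + 3*j**2)*j = F**2 + (6*j**2)*j = F**2 + 6*j**3)
(-26783 + N(173, -146)) - 22225 = (-26783 + (173**2 + 6*(-146)**3)) - 22225 = (-26783 + (29929 + 6*(-3112136))) - 22225 = (-26783 + (29929 - 18672816)) - 22225 = (-26783 - 18642887) - 22225 = -18669670 - 22225 = -18691895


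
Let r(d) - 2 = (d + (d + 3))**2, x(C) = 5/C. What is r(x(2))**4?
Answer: 18974736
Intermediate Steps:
r(d) = 2 + (3 + 2*d)**2 (r(d) = 2 + (d + (d + 3))**2 = 2 + (d + (3 + d))**2 = 2 + (3 + 2*d)**2)
r(x(2))**4 = (2 + (3 + 2*(5/2))**2)**4 = (2 + (3 + 5)**2)**4 = (2 + 8**2)**4 = (2 + 64)**4 = 66**4 = 18974736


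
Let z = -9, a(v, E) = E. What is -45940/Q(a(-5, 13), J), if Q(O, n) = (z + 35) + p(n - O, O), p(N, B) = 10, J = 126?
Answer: -11485/9 ≈ -1276.1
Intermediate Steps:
Q(O, n) = 36 (Q(O, n) = (-9 + 35) + 10 = 26 + 10 = 36)
-45940/Q(a(-5, 13), J) = -45940/36 = -45940*1/36 = -11485/9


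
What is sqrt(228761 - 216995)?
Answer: sqrt(11766) ≈ 108.47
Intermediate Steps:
sqrt(228761 - 216995) = sqrt(11766)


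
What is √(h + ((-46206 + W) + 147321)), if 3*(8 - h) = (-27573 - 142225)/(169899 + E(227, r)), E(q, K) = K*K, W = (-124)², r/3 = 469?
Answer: √134572586376948866/1074774 ≈ 341.32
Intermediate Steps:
r = 1407 (r = 3*469 = 1407)
W = 15376
E(q, K) = K²
h = 25879475/3224322 (h = 8 - (-27573 - 142225)/(3*(169899 + 1407²)) = 8 - (-169798)/(3*(169899 + 1979649)) = 8 - (-169798)/(3*2149548) = 8 - ⅓*(-84899/1074774) = 8 + 84899/3224322 = 25879475/3224322 ≈ 8.0263)
√(h + ((-46206 + W) + 147321)) = √(25879475/3224322 + ((-46206 + 15376) + 147321)) = √(25879475/3224322 + (-30830 + 147321)) = √(25879475/3224322 + 116491) = √(375630373577/3224322) = √134572586376948866/1074774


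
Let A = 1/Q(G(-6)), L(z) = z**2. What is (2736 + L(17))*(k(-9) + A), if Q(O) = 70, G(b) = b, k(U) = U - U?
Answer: 605/14 ≈ 43.214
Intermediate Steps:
k(U) = 0
A = 1/70 ≈ 0.014286
(2736 + L(17))*(k(-9) + A) = (2736 + 17**2)*(0 + 1/70) = (2736 + 289)*(1/70) = 3025*(1/70) = 605/14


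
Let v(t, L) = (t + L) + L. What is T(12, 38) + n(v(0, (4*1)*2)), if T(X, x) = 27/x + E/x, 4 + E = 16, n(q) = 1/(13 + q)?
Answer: 1169/1102 ≈ 1.0608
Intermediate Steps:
v(t, L) = t + 2*L (v(t, L) = (L + t) + L = t + 2*L)
E = 12 (E = -4 + 16 = 12)
T(X, x) = 39/x (T(X, x) = 27/x + 12/x = 39/x)
T(12, 38) + n(v(0, (4*1)*2)) = 39/38 + 1/(13 + (0 + 2*((4*1)*2))) = 39*(1/38) + 1/(13 + (0 + 2*(4*2))) = 39/38 + 1/(13 + (0 + 2*8)) = 39/38 + 1/(13 + (0 + 16)) = 39/38 + 1/(13 + 16) = 39/38 + 1/29 = 1169/1102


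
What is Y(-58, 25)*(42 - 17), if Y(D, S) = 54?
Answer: 1350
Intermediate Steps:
Y(-58, 25)*(42 - 17) = 54*(42 - 17) = 54*25 = 1350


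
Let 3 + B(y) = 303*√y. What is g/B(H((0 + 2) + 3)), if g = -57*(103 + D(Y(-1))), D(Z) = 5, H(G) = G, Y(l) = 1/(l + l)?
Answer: -513/12751 - 51813*√5/12751 ≈ -9.1264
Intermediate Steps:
Y(l) = 1/(2*l)
B(y) = -3 + 303*√y
g = -6156 (g = -57*(103 + 5) = -57*108 = -6156)
g/B(H((0 + 2) + 3)) = -6156/(-3 + 303*√((0 + 2) + 3)) = -6156/(-3 + 303*√(2 + 3)) = -6156/(-3 + 303*√5)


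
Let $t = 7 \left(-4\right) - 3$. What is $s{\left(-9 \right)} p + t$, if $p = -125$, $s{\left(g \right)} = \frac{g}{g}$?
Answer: $-156$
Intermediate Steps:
$s{\left(g \right)} = 1$
$t = -31$ ($t = -28 - 3 = -31$)
$s{\left(-9 \right)} p + t = 1 \left(-125\right) - 31 = -125 - 31 = -156$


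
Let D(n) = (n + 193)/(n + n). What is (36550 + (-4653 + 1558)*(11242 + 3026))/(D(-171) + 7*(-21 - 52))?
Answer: 3772508805/43696 ≈ 86335.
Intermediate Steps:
D(n) = (193 + n)/(2*n) (D(n) = (193 + n)/((2*n)) = (193 + n)*(1/(2*n)) = (193 + n)/(2*n))
(36550 + (-4653 + 1558)*(11242 + 3026))/(D(-171) + 7*(-21 - 52)) = (36550 + (-4653 + 1558)*(11242 + 3026))/((½)*(193 - 171)/(-171) + 7*(-21 - 52)) = (36550 - 3095*14268)/((½)*(-1/171)*22 + 7*(-73)) = (36550 - 44159460)/(-11/171 - 511) = -44122910/(-87392/171) = -44122910*(-171/87392) = 3772508805/43696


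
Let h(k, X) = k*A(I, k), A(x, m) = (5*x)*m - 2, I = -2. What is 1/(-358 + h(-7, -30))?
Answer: -1/834 ≈ -0.0011990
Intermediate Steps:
A(x, m) = -2 + 5*m*x (A(x, m) = 5*m*x - 2 = -2 + 5*m*x)
h(k, X) = k*(-2 - 10*k) (h(k, X) = k*(-2 + 5*k*(-2)) = k*(-2 - 10*k))
1/(-358 + h(-7, -30)) = 1/(-358 + 2*(-7)*(-1 - 5*(-7))) = 1/(-358 + 2*(-7)*(-1 + 35)) = 1/(-358 + 2*(-7)*34) = 1/(-358 - 476) = 1/(-834) = -1/834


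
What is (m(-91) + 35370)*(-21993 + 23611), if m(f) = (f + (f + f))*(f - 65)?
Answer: 126136044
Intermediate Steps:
m(f) = 3*f*(-65 + f) (m(f) = (f + 2*f)*(-65 + f) = (3*f)*(-65 + f) = 3*f*(-65 + f))
(m(-91) + 35370)*(-21993 + 23611) = (3*(-91)*(-65 - 91) + 35370)*(-21993 + 23611) = (3*(-91)*(-156) + 35370)*1618 = (42588 + 35370)*1618 = 77958*1618 = 126136044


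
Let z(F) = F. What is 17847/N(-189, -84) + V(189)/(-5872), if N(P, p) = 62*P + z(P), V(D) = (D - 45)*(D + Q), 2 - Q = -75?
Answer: -1298341/161847 ≈ -8.0220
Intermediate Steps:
Q = 77 (Q = 2 - 1*(-75) = 2 + 75 = 77)
V(D) = (-45 + D)*(77 + D) (V(D) = (D - 45)*(D + 77) = (-45 + D)*(77 + D))
N(P, p) = 63*P (N(P, p) = 62*P + P = 63*P)
17847/N(-189, -84) + V(189)/(-5872) = 17847/((63*(-189))) + (-3465 + 189² + 32*189)/(-5872) = 17847/(-11907) + (-3465 + 35721 + 6048)*(-1/5872) = 17847*(-1/11907) + 38304*(-1/5872) = -661/441 - 2394/367 = -1298341/161847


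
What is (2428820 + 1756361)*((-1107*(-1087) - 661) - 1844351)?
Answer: -2685643203243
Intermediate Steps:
(2428820 + 1756361)*((-1107*(-1087) - 661) - 1844351) = 4185181*((1203309 - 661) - 1844351) = 4185181*(1202648 - 1844351) = 4185181*(-641703) = -2685643203243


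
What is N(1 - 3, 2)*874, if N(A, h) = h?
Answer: 1748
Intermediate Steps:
N(1 - 3, 2)*874 = 2*874 = 1748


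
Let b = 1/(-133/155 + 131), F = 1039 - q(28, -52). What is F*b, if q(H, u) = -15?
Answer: 81685/10086 ≈ 8.0988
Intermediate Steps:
F = 1054 (F = 1039 - 1*(-15) = 1039 + 15 = 1054)
b = 155/20172 (b = 1/(-133*1/155 + 131) = 1/(-133/155 + 131) = 1/(20172/155) = 155/20172 ≈ 0.0076839)
F*b = 1054*(155/20172) = 81685/10086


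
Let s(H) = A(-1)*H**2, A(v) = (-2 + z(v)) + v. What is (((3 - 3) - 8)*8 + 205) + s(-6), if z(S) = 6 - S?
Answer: 285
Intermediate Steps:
A(v) = 4 (A(v) = (-2 + (6 - v)) + v = (4 - v) + v = 4)
s(H) = 4*H**2
(((3 - 3) - 8)*8 + 205) + s(-6) = (((3 - 3) - 8)*8 + 205) + 4*(-6)**2 = ((0 - 8)*8 + 205) + 4*36 = (-8*8 + 205) + 144 = (-64 + 205) + 144 = 141 + 144 = 285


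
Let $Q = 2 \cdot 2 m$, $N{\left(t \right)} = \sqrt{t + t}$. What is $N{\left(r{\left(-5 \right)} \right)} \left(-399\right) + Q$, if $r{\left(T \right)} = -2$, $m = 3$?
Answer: $12 - 798 i \approx 12.0 - 798.0 i$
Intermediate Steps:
$N{\left(t \right)} = \sqrt{2} \sqrt{t}$ ($N{\left(t \right)} = \sqrt{2 t} = \sqrt{2} \sqrt{t}$)
$Q = 12$ ($Q = 2 \cdot 2 \cdot 3 = 4 \cdot 3 = 12$)
$N{\left(r{\left(-5 \right)} \right)} \left(-399\right) + Q = \sqrt{2} \sqrt{-2} \left(-399\right) + 12 = \sqrt{2} i \sqrt{2} \left(-399\right) + 12 = 2 i \left(-399\right) + 12 = - 798 i + 12 = 12 - 798 i$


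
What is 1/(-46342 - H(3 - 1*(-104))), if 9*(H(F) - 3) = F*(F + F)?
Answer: -9/440003 ≈ -2.0454e-5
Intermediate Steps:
H(F) = 3 + 2*F²/9 (H(F) = 3 + (F*(F + F))/9 = 3 + (F*(2*F))/9 = 3 + (2*F²)/9 = 3 + 2*F²/9)
1/(-46342 - H(3 - 1*(-104))) = 1/(-46342 - (3 + 2*(3 - 1*(-104))²/9)) = 1/(-46342 - (3 + 2*(3 + 104)²/9)) = 1/(-46342 - (3 + (2/9)*107²)) = 1/(-46342 - (3 + (2/9)*11449)) = 1/(-46342 - (3 + 22898/9)) = 1/(-46342 - 1*22925/9) = 1/(-46342 - 22925/9) = 1/(-440003/9) = -9/440003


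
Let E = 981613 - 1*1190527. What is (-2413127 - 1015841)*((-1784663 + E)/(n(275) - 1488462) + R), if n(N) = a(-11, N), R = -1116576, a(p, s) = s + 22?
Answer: 5697735520014084184/1488165 ≈ 3.8287e+12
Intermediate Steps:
a(p, s) = 22 + s
E = -208914 (E = 981613 - 1190527 = -208914)
n(N) = 22 + N
(-2413127 - 1015841)*((-1784663 + E)/(n(275) - 1488462) + R) = (-2413127 - 1015841)*((-1784663 - 208914)/((22 + 275) - 1488462) - 1116576) = -3428968*(-1993577/(297 - 1488462) - 1116576) = -3428968*(-1993577/(-1488165) - 1116576) = -3428968*(-1993577*(-1/1488165) - 1116576) = -3428968*(1993577/1488165 - 1116576) = -3428968*(-1661647329463/1488165) = 5697735520014084184/1488165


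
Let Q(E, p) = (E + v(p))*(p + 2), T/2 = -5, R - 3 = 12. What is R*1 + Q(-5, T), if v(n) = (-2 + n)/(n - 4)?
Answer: 337/7 ≈ 48.143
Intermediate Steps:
R = 15 (R = 3 + 12 = 15)
v(n) = (-2 + n)/(-4 + n)
T = -10 (T = 2*(-5) = -10)
Q(E, p) = (2 + p)*(E + (-2 + p)/(-4 + p)) (Q(E, p) = (E + (-2 + p)/(-4 + p))*(p + 2) = (E + (-2 + p)/(-4 + p))*(2 + p) = (2 + p)*(E + (-2 + p)/(-4 + p)))
R*1 + Q(-5, T) = 15*1 + (-4 + 2*(-10) - 10*(-2 - 10) - 5*(-4 - 10)*(2 - 10))/(-4 - 10) = 15 + (-4 - 20 - 10*(-12) - 5*(-14)*(-8))/(-14) = 15 - (-4 - 20 + 120 - 560)/14 = 15 - 1/14*(-464) = 15 + 232/7 = 337/7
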